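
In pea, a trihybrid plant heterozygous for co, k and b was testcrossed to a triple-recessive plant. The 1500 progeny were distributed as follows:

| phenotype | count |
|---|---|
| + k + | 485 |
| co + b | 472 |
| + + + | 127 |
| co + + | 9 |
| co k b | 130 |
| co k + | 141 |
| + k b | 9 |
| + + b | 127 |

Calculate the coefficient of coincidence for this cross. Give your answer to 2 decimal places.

0.34

The two most frequent reciprocal classes, + k + and co + b, are the parental types, so the F1 was + k + / co + b.
The two rarest classes, + k b and co + +, are the double crossovers. Comparing them with the parentals, only the b allele has switched, so b is the middle locus and the order is k – b – co.
k–b: (257 + 18)/1500 = 0.1833; b–co: (268 + 18)/1500 = 0.1907.
Expected DCO frequency = 0.1833 × 0.1907 ≈ 0.03496; observed = 18/1500 ≈ 0.01200.
Coefficient of coincidence = 0.01200/0.03496 ≈ 0.34.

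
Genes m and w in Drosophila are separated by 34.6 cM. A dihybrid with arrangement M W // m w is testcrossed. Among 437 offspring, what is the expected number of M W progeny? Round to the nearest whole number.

A map distance of 34.6 cM corresponds to a recombination frequency of 0.346.
The F1 is M W / m w, so M W is a parental gamete class with expected frequency (1 − r)/2 = 0.654/2 = 0.3270.
Expected number = 0.3270 × 437 = 142.90 ≈ 143.

143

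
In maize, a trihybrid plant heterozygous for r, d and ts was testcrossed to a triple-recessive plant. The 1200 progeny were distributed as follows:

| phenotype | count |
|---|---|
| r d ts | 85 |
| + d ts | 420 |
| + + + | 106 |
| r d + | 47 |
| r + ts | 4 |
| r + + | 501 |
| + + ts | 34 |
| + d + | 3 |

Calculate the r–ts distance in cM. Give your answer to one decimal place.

16.5 cM

The two most frequent reciprocal classes, + d ts and r + +, are the parental types, so the F1 was + d ts / r + +.
The two rarest classes, + d + and r + ts, are the double crossovers. Comparing them with the parentals, only the ts allele has switched, so ts is the middle locus and the order is r – ts – d.
Crossovers in the r–ts interval produce the single-crossover classes r d ts and + + + (85 + 106 = 191) plus the double crossovers (7).
RF(r–ts) = (191 + 7) / 1200 = 198/1200 = 0.1650 → 16.5 cM.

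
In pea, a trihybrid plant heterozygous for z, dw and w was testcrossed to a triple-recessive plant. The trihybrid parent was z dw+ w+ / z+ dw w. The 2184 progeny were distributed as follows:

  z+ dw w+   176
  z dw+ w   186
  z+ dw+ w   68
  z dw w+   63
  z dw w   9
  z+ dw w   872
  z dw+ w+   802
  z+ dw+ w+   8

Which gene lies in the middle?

z

The two rarest classes, z+ dw+ w+ and z dw w, are the double crossovers. Comparing them with the parentals, only the z allele has switched, so z is the middle locus and the order is dw – z – w.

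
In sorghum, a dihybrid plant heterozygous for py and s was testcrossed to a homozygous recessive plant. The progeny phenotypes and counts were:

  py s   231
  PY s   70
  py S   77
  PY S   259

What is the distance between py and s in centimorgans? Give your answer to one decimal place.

23.1 centimorgans

The two most frequent classes, PY S (259) and py s (231), are the parental types, so the F1 was PY S / py s.
The recombinant classes are PY s and py S: 70 + 77 = 147.
Recombination frequency = 147/637 = 0.2308 ≈ 23.1%, i.e. 23.1 centimorgans.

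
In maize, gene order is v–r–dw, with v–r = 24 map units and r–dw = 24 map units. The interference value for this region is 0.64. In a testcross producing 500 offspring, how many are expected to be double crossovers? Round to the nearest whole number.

Map distances give recombination frequencies of 0.240 and 0.240 for the two intervals.
With interference 0.64 (so coincidence = 0.36), expected double-crossover frequency = 0.240 × 0.240 × 0.36 = 0.02074.
Expected number = 0.02074 × 500 = 10.37 ≈ 10.

10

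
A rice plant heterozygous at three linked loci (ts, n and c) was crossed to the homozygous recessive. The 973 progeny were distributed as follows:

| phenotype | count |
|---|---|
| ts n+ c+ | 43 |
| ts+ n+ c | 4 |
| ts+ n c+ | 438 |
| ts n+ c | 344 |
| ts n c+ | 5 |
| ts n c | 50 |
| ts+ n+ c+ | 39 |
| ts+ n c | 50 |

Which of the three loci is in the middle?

The two most frequent reciprocal classes, ts+ n c+ and ts n+ c, are the parental types, so the F1 was ts+ n c+ / ts n+ c.
The two rarest classes, ts n c+ and ts+ n+ c, are the double crossovers. Comparing them with the parentals, only the ts allele has switched, so ts is the middle locus and the order is c – ts – n.

ts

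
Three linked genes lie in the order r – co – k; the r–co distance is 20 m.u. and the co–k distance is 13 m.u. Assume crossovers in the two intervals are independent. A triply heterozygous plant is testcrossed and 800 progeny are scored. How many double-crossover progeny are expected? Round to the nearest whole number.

Map distances give recombination frequencies of 0.200 and 0.130 for the two intervals.
With no interference, expected double-crossover frequency = 0.200 × 0.130 = 0.02600.
Expected number = 0.02600 × 800 = 20.80 ≈ 21.

21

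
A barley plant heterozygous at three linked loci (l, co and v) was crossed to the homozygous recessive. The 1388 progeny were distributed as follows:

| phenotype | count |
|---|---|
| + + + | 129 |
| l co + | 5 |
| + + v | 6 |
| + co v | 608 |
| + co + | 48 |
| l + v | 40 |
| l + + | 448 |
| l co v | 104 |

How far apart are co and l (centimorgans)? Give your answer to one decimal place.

17.6 centimorgans

The two most frequent reciprocal classes, l + + and + co v, are the parental types, so the F1 was l + + / + co v.
The two rarest classes, l co + and + + v, are the double crossovers. Comparing them with the parentals, only the co allele has switched, so co is the middle locus and the order is v – co – l.
Crossovers in the co–l interval produce the single-crossover classes + + + and l co v (129 + 104 = 233) plus the double crossovers (11).
RF(co–l) = (233 + 11) / 1388 = 244/1388 = 0.1758 → 17.6 centimorgans.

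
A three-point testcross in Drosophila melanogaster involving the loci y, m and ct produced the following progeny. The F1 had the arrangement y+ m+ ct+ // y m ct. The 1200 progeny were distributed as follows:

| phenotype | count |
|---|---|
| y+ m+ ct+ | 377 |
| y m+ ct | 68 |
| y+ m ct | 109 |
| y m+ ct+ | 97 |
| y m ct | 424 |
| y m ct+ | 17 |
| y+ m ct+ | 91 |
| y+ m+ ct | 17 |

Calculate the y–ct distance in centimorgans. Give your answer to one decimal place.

20.0 centimorgans

The two rarest classes, y+ m+ ct and y m ct+, are the double crossovers. Comparing them with the parentals, only the ct allele has switched, so ct is the middle locus and the order is y – ct – m.
Crossovers in the y–ct interval produce the single-crossover classes y m+ ct+ and y+ m ct (97 + 109 = 206) plus the double crossovers (34).
RF(y–ct) = (206 + 34) / 1200 = 240/1200 = 0.2000 → 20.0 centimorgans.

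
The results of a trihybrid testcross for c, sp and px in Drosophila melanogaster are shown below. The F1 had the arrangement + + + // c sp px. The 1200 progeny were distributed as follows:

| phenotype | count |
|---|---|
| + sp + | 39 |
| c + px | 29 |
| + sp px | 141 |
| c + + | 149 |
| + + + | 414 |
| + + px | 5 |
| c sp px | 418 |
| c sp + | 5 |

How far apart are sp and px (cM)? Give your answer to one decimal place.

6.5 cM

The two rarest classes, + + px and c sp +, are the double crossovers. Comparing them with the parentals, only the px allele has switched, so px is the middle locus and the order is sp – px – c.
Crossovers in the sp–px interval produce the single-crossover classes + sp + and c + px (39 + 29 = 68) plus the double crossovers (10).
RF(sp–px) = (68 + 10) / 1200 = 78/1200 = 0.0650 → 6.5 cM.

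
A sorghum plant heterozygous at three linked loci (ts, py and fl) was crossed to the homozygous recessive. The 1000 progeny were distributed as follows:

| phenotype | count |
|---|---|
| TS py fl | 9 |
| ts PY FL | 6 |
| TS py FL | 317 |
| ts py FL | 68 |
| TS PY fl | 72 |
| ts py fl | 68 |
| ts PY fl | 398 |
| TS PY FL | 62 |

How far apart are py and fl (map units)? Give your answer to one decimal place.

The two most frequent reciprocal classes, ts PY fl and TS py FL, are the parental types, so the F1 was ts PY fl / TS py FL.
The two rarest classes, ts PY FL and TS py fl, are the double crossovers. Comparing them with the parentals, only the fl allele has switched, so fl is the middle locus and the order is ts – fl – py.
Crossovers in the fl–py interval produce the single-crossover classes ts py fl and TS PY FL (68 + 62 = 130) plus the double crossovers (15).
RF(fl–py) = (130 + 15) / 1000 = 145/1000 = 0.1450 → 14.5 map units.

14.5 map units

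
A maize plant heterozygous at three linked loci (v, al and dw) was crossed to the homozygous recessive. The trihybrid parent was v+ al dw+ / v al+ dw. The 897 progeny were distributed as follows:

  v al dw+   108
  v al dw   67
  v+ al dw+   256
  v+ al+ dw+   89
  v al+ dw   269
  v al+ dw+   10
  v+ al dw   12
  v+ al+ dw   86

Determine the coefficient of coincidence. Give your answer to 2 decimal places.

The two rarest classes, v+ al dw and v al+ dw+, are the double crossovers. Comparing them with the parentals, only the dw allele has switched, so dw is the middle locus and the order is al – dw – v.
al–dw: (156 + 22)/897 = 0.1984; dw–v: (194 + 22)/897 = 0.2408.
Expected DCO frequency = 0.1984 × 0.2408 ≈ 0.04777; observed = 22/897 ≈ 0.02453.
Coefficient of coincidence = 0.02453/0.04777 ≈ 0.51.

0.51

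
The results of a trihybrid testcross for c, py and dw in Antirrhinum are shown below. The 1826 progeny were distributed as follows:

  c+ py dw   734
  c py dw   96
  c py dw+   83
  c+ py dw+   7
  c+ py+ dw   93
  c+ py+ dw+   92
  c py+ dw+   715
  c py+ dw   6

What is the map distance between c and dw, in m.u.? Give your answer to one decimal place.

The two most frequent reciprocal classes, c py+ dw+ and c+ py dw, are the parental types, so the F1 was c py+ dw+ / c+ py dw.
The two rarest classes, c py+ dw and c+ py dw+, are the double crossovers. Comparing them with the parentals, only the dw allele has switched, so dw is the middle locus and the order is c – dw – py.
Crossovers in the c–dw interval produce the single-crossover classes c+ py+ dw+ and c py dw (92 + 96 = 188) plus the double crossovers (13).
RF(c–dw) = (188 + 13) / 1826 = 201/1826 = 0.1101 → 11.0 m.u.

11.0 m.u.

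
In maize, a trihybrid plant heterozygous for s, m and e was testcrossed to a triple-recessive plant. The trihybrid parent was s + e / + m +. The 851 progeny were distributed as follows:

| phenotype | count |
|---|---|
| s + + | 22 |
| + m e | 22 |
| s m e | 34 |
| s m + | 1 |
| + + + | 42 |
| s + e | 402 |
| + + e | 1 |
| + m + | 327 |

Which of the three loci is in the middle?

The two rarest classes, + + e and s m +, are the double crossovers. Comparing them with the parentals, only the s allele has switched, so s is the middle locus and the order is m – s – e.

s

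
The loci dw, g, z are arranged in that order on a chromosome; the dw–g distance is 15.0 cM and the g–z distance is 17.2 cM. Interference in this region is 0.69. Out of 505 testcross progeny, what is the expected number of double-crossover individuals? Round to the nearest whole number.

Map distances give recombination frequencies of 0.150 and 0.172 for the two intervals.
With interference 0.69 (so coincidence = 0.31), expected double-crossover frequency = 0.150 × 0.172 × 0.31 = 0.00800.
Expected number = 0.00800 × 505 = 4.04 ≈ 4.

4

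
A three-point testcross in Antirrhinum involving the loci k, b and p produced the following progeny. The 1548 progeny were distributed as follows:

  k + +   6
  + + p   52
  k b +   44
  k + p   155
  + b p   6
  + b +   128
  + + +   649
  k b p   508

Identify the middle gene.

k

The two most frequent reciprocal classes, + + + and k b p, are the parental types, so the F1 was + + + / k b p.
The two rarest classes, k + + and + b p, are the double crossovers. Comparing them with the parentals, only the k allele has switched, so k is the middle locus and the order is b – k – p.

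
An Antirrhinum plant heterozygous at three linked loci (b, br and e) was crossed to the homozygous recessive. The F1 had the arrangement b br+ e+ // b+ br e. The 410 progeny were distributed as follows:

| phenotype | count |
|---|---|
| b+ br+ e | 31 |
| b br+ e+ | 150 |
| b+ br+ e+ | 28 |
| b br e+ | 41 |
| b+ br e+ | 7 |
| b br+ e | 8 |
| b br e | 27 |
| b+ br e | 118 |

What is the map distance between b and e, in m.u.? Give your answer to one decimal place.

The two rarest classes, b br+ e and b+ br e+, are the double crossovers. Comparing them with the parentals, only the e allele has switched, so e is the middle locus and the order is br – e – b.
Crossovers in the e–b interval produce the single-crossover classes b+ br+ e+ and b br e (28 + 27 = 55) plus the double crossovers (15).
RF(e–b) = (55 + 15) / 410 = 70/410 = 0.1707 → 17.1 m.u.

17.1 m.u.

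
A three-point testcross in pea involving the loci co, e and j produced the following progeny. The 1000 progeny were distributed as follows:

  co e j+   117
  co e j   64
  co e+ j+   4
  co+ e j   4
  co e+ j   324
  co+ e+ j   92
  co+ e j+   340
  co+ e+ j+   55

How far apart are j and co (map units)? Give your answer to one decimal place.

21.7 map units

The two most frequent reciprocal classes, co+ e j+ and co e+ j, are the parental types, so the F1 was co+ e j+ / co e+ j.
The two rarest classes, co+ e j and co e+ j+, are the double crossovers. Comparing them with the parentals, only the j allele has switched, so j is the middle locus and the order is e – j – co.
Crossovers in the j–co interval produce the single-crossover classes co e j+ and co+ e+ j (117 + 92 = 209) plus the double crossovers (8).
RF(j–co) = (209 + 8) / 1000 = 217/1000 = 0.2170 → 21.7 map units.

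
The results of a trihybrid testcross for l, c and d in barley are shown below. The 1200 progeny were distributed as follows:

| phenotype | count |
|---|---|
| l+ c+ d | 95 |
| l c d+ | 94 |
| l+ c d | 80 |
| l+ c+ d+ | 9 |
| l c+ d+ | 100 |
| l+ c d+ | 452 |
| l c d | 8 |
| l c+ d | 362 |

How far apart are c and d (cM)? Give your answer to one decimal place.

16.4 cM

The two most frequent reciprocal classes, l c+ d and l+ c d+, are the parental types, so the F1 was l c+ d / l+ c d+.
The two rarest classes, l c d and l+ c+ d+, are the double crossovers. Comparing them with the parentals, only the c allele has switched, so c is the middle locus and the order is d – c – l.
Crossovers in the d–c interval produce the single-crossover classes l c+ d+ and l+ c d (100 + 80 = 180) plus the double crossovers (17).
RF(d–c) = (180 + 17) / 1200 = 197/1200 = 0.1642 → 16.4 cM.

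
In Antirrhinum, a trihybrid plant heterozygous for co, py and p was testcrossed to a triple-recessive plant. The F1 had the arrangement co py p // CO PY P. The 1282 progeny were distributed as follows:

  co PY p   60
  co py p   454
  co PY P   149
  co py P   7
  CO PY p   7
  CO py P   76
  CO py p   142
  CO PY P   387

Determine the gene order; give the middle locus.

p

The two rarest classes, co py P and CO PY p, are the double crossovers. Comparing them with the parentals, only the p allele has switched, so p is the middle locus and the order is py – p – co.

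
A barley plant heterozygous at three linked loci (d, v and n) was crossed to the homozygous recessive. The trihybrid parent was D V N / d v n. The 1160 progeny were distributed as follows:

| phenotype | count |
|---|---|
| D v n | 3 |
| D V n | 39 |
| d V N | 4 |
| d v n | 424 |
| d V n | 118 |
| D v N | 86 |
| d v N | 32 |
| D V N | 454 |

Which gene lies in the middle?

The two rarest classes, d V N and D v n, are the double crossovers. Comparing them with the parentals, only the d allele has switched, so d is the middle locus and the order is n – d – v.

d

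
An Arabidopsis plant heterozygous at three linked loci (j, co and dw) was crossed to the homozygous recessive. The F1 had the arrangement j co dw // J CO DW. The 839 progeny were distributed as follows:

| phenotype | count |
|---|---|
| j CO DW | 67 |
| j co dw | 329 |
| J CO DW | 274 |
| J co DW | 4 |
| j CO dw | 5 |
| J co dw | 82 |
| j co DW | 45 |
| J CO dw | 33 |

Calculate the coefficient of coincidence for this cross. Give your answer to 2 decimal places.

0.55

The two rarest classes, j CO dw and J co DW, are the double crossovers. Comparing them with the parentals, only the co allele has switched, so co is the middle locus and the order is j – co – dw.
j–co: (149 + 9)/839 = 0.1883; co–dw: (78 + 9)/839 = 0.1037.
Expected DCO frequency = 0.1883 × 0.1037 ≈ 0.01953; observed = 9/839 ≈ 0.01073.
Coefficient of coincidence = 0.01073/0.01953 ≈ 0.55.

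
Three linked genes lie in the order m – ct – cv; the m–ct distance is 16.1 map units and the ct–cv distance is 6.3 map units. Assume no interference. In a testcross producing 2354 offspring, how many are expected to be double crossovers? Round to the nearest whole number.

24

Map distances give recombination frequencies of 0.161 and 0.063 for the two intervals.
With no interference, expected double-crossover frequency = 0.161 × 0.063 = 0.01014.
Expected number = 0.01014 × 2354 = 23.88 ≈ 24.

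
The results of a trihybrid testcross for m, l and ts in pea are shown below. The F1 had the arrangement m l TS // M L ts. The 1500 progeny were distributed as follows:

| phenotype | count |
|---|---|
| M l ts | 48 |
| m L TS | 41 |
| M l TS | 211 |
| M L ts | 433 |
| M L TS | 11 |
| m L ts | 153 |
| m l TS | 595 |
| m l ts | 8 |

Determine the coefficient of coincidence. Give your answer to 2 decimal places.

0.69

The two rarest classes, m l ts and M L TS, are the double crossovers. Comparing them with the parentals, only the ts allele has switched, so ts is the middle locus and the order is l – ts – m.
l–ts: (89 + 19)/1500 = 0.0720; ts–m: (364 + 19)/1500 = 0.2553.
Expected DCO frequency = 0.0720 × 0.2553 ≈ 0.01838; observed = 19/1500 ≈ 0.01267.
Coefficient of coincidence = 0.01267/0.01838 ≈ 0.69.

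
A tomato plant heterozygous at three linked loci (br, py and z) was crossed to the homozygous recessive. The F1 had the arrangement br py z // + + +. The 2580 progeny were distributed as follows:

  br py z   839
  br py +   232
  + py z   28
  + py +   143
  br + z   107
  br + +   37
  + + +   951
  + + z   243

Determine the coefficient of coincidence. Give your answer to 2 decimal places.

0.99

The two rarest classes, + py z and br + +, are the double crossovers. Comparing them with the parentals, only the br allele has switched, so br is the middle locus and the order is z – br – py.
z–br: (475 + 65)/2580 = 0.2093; br–py: (250 + 65)/2580 = 0.1221.
Expected DCO frequency = 0.2093 × 0.1221 ≈ 0.02556; observed = 65/2580 ≈ 0.02519.
Coefficient of coincidence = 0.02519/0.02556 ≈ 0.99.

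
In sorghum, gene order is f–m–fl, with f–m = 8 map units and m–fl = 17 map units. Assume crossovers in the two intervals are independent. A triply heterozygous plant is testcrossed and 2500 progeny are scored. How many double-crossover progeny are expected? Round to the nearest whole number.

Map distances give recombination frequencies of 0.080 and 0.170 for the two intervals.
With no interference, expected double-crossover frequency = 0.080 × 0.170 = 0.01360.
Expected number = 0.01360 × 2500 = 34.00 ≈ 34.

34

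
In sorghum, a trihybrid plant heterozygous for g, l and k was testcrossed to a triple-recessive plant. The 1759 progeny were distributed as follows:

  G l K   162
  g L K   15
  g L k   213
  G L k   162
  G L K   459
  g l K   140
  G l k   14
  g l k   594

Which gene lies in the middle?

The two most frequent reciprocal classes, G L K and g l k, are the parental types, so the F1 was G L K / g l k.
The two rarest classes, g L K and G l k, are the double crossovers. Comparing them with the parentals, only the g allele has switched, so g is the middle locus and the order is k – g – l.

g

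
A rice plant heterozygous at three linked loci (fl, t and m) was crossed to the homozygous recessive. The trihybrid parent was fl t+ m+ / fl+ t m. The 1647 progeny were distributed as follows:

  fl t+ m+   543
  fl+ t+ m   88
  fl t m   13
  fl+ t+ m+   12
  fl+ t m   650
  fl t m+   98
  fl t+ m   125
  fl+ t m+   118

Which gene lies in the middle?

fl

The two rarest classes, fl+ t+ m+ and fl t m, are the double crossovers. Comparing them with the parentals, only the fl allele has switched, so fl is the middle locus and the order is t – fl – m.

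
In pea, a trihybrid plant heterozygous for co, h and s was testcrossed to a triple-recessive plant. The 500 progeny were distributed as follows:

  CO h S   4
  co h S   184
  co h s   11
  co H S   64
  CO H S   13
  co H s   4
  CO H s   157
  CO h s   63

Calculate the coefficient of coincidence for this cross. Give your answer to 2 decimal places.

The two most frequent reciprocal classes, CO H s and co h S, are the parental types, so the F1 was CO H s / co h S.
The two rarest classes, co H s and CO h S, are the double crossovers. Comparing them with the parentals, only the co allele has switched, so co is the middle locus and the order is h – co – s.
h–co: (127 + 8)/500 = 0.2700; co–s: (24 + 8)/500 = 0.0640.
Expected DCO frequency = 0.2700 × 0.0640 ≈ 0.01728; observed = 8/500 ≈ 0.01600.
Coefficient of coincidence = 0.01600/0.01728 ≈ 0.93.

0.93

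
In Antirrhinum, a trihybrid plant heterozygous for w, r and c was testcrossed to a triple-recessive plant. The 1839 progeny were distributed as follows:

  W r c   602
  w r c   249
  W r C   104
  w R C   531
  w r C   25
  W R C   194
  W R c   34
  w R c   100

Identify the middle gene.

The two most frequent reciprocal classes, W r c and w R C, are the parental types, so the F1 was W r c / w R C.
The two rarest classes, W R c and w r C, are the double crossovers. Comparing them with the parentals, only the r allele has switched, so r is the middle locus and the order is w – r – c.

r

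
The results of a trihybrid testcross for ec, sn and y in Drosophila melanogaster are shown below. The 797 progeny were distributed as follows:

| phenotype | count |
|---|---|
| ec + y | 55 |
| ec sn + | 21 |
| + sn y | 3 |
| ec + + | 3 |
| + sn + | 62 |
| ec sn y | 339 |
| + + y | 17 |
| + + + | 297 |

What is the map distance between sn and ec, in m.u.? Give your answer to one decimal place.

15.4 m.u.

The two most frequent reciprocal classes, ec sn y and + + +, are the parental types, so the F1 was ec sn y / + + +.
The two rarest classes, + sn y and ec + +, are the double crossovers. Comparing them with the parentals, only the ec allele has switched, so ec is the middle locus and the order is sn – ec – y.
Crossovers in the sn–ec interval produce the single-crossover classes ec + y and + sn + (55 + 62 = 117) plus the double crossovers (6).
RF(sn–ec) = (117 + 6) / 797 = 123/797 = 0.1543 → 15.4 m.u.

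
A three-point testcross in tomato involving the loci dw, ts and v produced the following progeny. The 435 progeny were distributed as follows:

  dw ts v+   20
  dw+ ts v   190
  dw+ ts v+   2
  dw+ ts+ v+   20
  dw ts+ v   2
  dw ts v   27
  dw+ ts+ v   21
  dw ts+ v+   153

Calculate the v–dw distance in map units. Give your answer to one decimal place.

The two most frequent reciprocal classes, dw+ ts v and dw ts+ v+, are the parental types, so the F1 was dw+ ts v / dw ts+ v+.
The two rarest classes, dw+ ts v+ and dw ts+ v, are the double crossovers. Comparing them with the parentals, only the v allele has switched, so v is the middle locus and the order is dw – v – ts.
Crossovers in the dw–v interval produce the single-crossover classes dw ts v and dw+ ts+ v+ (27 + 20 = 47) plus the double crossovers (4).
RF(dw–v) = (47 + 4) / 435 = 51/435 = 0.1172 → 11.7 map units.

11.7 map units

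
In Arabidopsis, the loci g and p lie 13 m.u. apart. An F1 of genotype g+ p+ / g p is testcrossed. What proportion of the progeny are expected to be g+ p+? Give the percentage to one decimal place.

A map distance of 13 m.u. corresponds to a recombination frequency of 0.130.
The F1 is g+ p+ / g p, so g+ p+ is a parental gamete class with expected frequency (1 − r)/2 = 0.870/2 = 0.4350.
That is 0.4350 = 43.5% of the progeny.

43.5%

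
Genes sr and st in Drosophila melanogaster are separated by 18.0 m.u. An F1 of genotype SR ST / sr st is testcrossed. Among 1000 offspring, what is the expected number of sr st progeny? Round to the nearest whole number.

A map distance of 18.0 m.u. corresponds to a recombination frequency of 0.180.
The F1 is SR ST / sr st, so sr st is a parental gamete class with expected frequency (1 − r)/2 = 0.820/2 = 0.4100.
Expected number = 0.4100 × 1000 = 410.00 ≈ 410.

410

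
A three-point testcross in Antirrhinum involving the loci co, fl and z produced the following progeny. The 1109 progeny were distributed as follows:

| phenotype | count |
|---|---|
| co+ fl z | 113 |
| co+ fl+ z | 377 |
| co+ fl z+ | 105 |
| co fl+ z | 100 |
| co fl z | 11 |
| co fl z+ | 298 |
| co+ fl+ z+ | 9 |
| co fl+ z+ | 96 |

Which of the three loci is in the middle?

The two most frequent reciprocal classes, co fl z+ and co+ fl+ z, are the parental types, so the F1 was co fl z+ / co+ fl+ z.
The two rarest classes, co fl z and co+ fl+ z+, are the double crossovers. Comparing them with the parentals, only the z allele has switched, so z is the middle locus and the order is co – z – fl.

z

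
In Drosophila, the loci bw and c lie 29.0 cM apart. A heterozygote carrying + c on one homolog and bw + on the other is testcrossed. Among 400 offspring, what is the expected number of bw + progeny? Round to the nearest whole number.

A map distance of 29.0 cM corresponds to a recombination frequency of 0.290.
The F1 is + c / bw +, so bw + is a parental gamete class with expected frequency (1 − r)/2 = 0.710/2 = 0.3550.
Expected number = 0.3550 × 400 = 142.00 ≈ 142.

142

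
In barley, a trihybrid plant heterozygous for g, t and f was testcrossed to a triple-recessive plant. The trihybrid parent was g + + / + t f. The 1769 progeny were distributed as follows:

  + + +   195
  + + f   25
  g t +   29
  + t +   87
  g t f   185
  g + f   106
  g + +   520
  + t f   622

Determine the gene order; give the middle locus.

t

The two rarest classes, g t + and + + f, are the double crossovers. Comparing them with the parentals, only the t allele has switched, so t is the middle locus and the order is g – t – f.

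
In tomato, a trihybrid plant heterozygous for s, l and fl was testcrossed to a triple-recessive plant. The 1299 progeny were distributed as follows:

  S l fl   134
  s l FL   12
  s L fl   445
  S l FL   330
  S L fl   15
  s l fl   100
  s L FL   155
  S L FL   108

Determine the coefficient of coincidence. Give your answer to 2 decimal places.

0.47

The two most frequent reciprocal classes, s L fl and S l FL, are the parental types, so the F1 was s L fl / S l FL.
The two rarest classes, S L fl and s l FL, are the double crossovers. Comparing them with the parentals, only the s allele has switched, so s is the middle locus and the order is l – s – fl.
l–s: (208 + 27)/1299 = 0.1809; s–fl: (289 + 27)/1299 = 0.2433.
Expected DCO frequency = 0.1809 × 0.2433 ≈ 0.04401; observed = 27/1299 ≈ 0.02079.
Coefficient of coincidence = 0.02079/0.04401 ≈ 0.47.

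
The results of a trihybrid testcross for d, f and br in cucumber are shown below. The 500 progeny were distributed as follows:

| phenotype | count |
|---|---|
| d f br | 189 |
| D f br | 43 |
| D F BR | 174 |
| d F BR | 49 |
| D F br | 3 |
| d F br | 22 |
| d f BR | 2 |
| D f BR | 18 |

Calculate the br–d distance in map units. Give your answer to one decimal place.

The two most frequent reciprocal classes, d f br and D F BR, are the parental types, so the F1 was d f br / D F BR.
The two rarest classes, d f BR and D F br, are the double crossovers. Comparing them with the parentals, only the br allele has switched, so br is the middle locus and the order is d – br – f.
Crossovers in the d–br interval produce the single-crossover classes D f br and d F BR (43 + 49 = 92) plus the double crossovers (5).
RF(d–br) = (92 + 5) / 500 = 97/500 = 0.1940 → 19.4 map units.

19.4 map units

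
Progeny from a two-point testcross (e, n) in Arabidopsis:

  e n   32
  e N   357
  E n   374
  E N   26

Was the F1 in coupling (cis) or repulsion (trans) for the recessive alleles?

trans

The two most frequent classes are E n (374) and e N (357); these are the parental (non-recombinant) types.
So the F1 carried E n on one chromosome and e N on the other — the recessive alleles are on opposite chromosomes (trans / repulsion).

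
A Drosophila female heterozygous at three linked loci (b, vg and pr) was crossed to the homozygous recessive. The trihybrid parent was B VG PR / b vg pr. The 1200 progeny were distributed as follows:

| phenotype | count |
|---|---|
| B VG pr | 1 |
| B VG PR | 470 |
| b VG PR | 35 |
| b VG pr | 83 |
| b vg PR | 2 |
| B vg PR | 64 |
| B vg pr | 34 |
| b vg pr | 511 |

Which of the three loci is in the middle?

pr

The two rarest classes, B VG pr and b vg PR, are the double crossovers. Comparing them with the parentals, only the pr allele has switched, so pr is the middle locus and the order is b – pr – vg.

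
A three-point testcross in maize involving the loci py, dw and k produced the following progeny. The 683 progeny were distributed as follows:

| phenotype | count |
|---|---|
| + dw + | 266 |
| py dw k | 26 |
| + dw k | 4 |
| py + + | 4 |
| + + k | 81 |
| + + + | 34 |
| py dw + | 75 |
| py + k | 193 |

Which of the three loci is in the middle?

The two most frequent reciprocal classes, py + k and + dw +, are the parental types, so the F1 was py + k / + dw +.
The two rarest classes, py + + and + dw k, are the double crossovers. Comparing them with the parentals, only the k allele has switched, so k is the middle locus and the order is dw – k – py.

k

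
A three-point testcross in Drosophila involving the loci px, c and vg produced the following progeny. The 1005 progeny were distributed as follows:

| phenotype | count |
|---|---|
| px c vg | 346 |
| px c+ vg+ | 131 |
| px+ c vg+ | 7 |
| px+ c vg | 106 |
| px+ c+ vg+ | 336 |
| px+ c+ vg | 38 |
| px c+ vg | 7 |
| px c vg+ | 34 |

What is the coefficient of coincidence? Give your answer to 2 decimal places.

The two most frequent reciprocal classes, px c vg and px+ c+ vg+, are the parental types, so the F1 was px c vg / px+ c+ vg+.
The two rarest classes, px c+ vg and px+ c vg+, are the double crossovers. Comparing them with the parentals, only the c allele has switched, so c is the middle locus and the order is px – c – vg.
px–c: (237 + 14)/1005 = 0.2498; c–vg: (72 + 14)/1005 = 0.0856.
Expected DCO frequency = 0.2498 × 0.0856 ≈ 0.02138; observed = 14/1005 ≈ 0.01393.
Coefficient of coincidence = 0.01393/0.02138 ≈ 0.65.

0.65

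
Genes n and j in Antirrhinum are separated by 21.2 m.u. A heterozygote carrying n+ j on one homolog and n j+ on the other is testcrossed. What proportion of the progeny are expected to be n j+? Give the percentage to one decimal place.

A map distance of 21.2 m.u. corresponds to a recombination frequency of 0.212.
The F1 is n+ j / n j+, so n j+ is a parental gamete class with expected frequency (1 − r)/2 = 0.788/2 = 0.3940.
That is 0.3940 = 39.4% of the progeny.

39.4%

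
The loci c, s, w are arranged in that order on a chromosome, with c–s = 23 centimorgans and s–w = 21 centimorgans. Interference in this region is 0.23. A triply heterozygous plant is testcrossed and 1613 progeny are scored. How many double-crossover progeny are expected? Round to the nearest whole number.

60

Map distances give recombination frequencies of 0.230 and 0.210 for the two intervals.
With interference 0.23 (so coincidence = 0.77), expected double-crossover frequency = 0.230 × 0.210 × 0.77 = 0.03719.
Expected number = 0.03719 × 1613 = 59.99 ≈ 60.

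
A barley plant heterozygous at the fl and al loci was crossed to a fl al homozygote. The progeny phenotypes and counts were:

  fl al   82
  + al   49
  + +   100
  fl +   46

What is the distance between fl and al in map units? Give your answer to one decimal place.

34.3 map units

The two most frequent classes, + + (100) and fl al (82), are the parental types, so the F1 was + + / fl al.
The recombinant classes are + al and fl +: 49 + 46 = 95.
Recombination frequency = 95/277 = 0.3430 ≈ 34.3%, i.e. 34.3 map units.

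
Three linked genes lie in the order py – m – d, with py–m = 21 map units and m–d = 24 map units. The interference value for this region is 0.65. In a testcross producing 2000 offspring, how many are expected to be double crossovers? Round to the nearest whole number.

35

Map distances give recombination frequencies of 0.210 and 0.240 for the two intervals.
With interference 0.65 (so coincidence = 0.35), expected double-crossover frequency = 0.210 × 0.240 × 0.35 = 0.01764.
Expected number = 0.01764 × 2000 = 35.28 ≈ 35.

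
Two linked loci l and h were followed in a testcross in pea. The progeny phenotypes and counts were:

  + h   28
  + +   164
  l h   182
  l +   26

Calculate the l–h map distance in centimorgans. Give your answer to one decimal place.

The two most frequent classes, + + (164) and l h (182), are the parental types, so the F1 was + + / l h.
The recombinant classes are + h and l +: 28 + 26 = 54.
Recombination frequency = 54/400 = 0.1350 ≈ 13.5%, i.e. 13.5 centimorgans.

13.5 centimorgans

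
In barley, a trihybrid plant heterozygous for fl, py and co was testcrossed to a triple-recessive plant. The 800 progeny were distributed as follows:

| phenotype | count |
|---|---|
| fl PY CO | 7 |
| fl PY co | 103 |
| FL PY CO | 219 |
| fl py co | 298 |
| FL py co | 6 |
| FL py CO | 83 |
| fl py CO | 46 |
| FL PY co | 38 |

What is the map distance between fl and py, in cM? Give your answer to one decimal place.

The two most frequent reciprocal classes, fl py co and FL PY CO, are the parental types, so the F1 was fl py co / FL PY CO.
The two rarest classes, FL py co and fl PY CO, are the double crossovers. Comparing them with the parentals, only the fl allele has switched, so fl is the middle locus and the order is co – fl – py.
Crossovers in the fl–py interval produce the single-crossover classes fl PY co and FL py CO (103 + 83 = 186) plus the double crossovers (13).
RF(fl–py) = (186 + 13) / 800 = 199/800 = 0.2487 → 24.9 cM.

24.9 cM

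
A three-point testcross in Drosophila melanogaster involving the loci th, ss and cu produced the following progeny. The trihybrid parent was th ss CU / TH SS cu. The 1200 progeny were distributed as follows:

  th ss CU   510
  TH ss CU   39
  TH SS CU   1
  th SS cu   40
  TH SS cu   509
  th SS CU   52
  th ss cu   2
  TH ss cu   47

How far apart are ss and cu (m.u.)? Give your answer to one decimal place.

The two rarest classes, th ss cu and TH SS CU, are the double crossovers. Comparing them with the parentals, only the cu allele has switched, so cu is the middle locus and the order is th – cu – ss.
Crossovers in the cu–ss interval produce the single-crossover classes th SS CU and TH ss cu (52 + 47 = 99) plus the double crossovers (3).
RF(cu–ss) = (99 + 3) / 1200 = 102/1200 = 0.0850 → 8.5 m.u.

8.5 m.u.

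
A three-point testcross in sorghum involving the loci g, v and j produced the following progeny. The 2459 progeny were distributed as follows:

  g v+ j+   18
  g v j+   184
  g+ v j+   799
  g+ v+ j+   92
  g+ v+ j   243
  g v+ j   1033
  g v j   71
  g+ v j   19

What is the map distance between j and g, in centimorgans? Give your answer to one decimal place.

18.9 centimorgans

The two most frequent reciprocal classes, g v+ j and g+ v j+, are the parental types, so the F1 was g v+ j / g+ v j+.
The two rarest classes, g v+ j+ and g+ v j, are the double crossovers. Comparing them with the parentals, only the j allele has switched, so j is the middle locus and the order is g – j – v.
Crossovers in the g–j interval produce the single-crossover classes g+ v+ j and g v j+ (243 + 184 = 427) plus the double crossovers (37).
RF(g–j) = (427 + 37) / 2459 = 464/2459 = 0.1887 → 18.9 centimorgans.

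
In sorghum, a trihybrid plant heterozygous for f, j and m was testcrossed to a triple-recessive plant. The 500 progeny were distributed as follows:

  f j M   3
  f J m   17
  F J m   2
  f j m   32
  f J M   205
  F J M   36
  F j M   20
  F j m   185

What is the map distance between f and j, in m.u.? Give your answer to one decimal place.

14.6 m.u.

The two most frequent reciprocal classes, f J M and F j m, are the parental types, so the F1 was f J M / F j m.
The two rarest classes, f j M and F J m, are the double crossovers. Comparing them with the parentals, only the j allele has switched, so j is the middle locus and the order is m – j – f.
Crossovers in the j–f interval produce the single-crossover classes F J M and f j m (36 + 32 = 68) plus the double crossovers (5).
RF(j–f) = (68 + 5) / 500 = 73/500 = 0.1460 → 14.6 m.u.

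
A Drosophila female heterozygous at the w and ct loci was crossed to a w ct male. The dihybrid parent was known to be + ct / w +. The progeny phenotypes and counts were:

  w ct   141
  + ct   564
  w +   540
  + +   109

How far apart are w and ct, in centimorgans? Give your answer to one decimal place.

18.5 centimorgans

The recombinant classes are + + and w ct: 109 + 141 = 250.
Recombination frequency = 250/1354 = 0.1846 ≈ 18.5%, i.e. 18.5 centimorgans.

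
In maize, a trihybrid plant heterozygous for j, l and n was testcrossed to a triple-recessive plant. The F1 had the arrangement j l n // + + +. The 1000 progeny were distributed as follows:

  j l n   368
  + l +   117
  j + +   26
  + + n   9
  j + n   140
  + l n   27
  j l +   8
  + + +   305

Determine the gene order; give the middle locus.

n

The two rarest classes, j l + and + + n, are the double crossovers. Comparing them with the parentals, only the n allele has switched, so n is the middle locus and the order is j – n – l.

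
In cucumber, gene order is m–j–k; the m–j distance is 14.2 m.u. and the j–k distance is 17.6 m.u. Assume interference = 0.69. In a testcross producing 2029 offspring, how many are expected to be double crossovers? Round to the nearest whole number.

Map distances give recombination frequencies of 0.142 and 0.176 for the two intervals.
With interference 0.69 (so coincidence = 0.31), expected double-crossover frequency = 0.142 × 0.176 × 0.31 = 0.00775.
Expected number = 0.00775 × 2029 = 15.72 ≈ 16.

16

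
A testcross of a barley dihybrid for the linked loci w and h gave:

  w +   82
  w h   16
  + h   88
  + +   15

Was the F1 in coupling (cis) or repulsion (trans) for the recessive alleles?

The two most frequent classes are + h (88) and w + (82); these are the parental (non-recombinant) types.
So the F1 carried + h on one chromosome and w + on the other — the recessive alleles are on opposite chromosomes (trans / repulsion).

trans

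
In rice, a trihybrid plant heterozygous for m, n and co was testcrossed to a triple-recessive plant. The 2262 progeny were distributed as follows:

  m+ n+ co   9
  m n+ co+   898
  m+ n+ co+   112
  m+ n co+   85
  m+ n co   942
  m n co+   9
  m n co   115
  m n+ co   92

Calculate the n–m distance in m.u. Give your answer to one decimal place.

The two most frequent reciprocal classes, m+ n co and m n+ co+, are the parental types, so the F1 was m+ n co / m n+ co+.
The two rarest classes, m+ n+ co and m n co+, are the double crossovers. Comparing them with the parentals, only the n allele has switched, so n is the middle locus and the order is m – n – co.
Crossovers in the m–n interval produce the single-crossover classes m n co and m+ n+ co+ (115 + 112 = 227) plus the double crossovers (18).
RF(m–n) = (227 + 18) / 2262 = 245/2262 = 0.1083 → 10.8 m.u.

10.8 m.u.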